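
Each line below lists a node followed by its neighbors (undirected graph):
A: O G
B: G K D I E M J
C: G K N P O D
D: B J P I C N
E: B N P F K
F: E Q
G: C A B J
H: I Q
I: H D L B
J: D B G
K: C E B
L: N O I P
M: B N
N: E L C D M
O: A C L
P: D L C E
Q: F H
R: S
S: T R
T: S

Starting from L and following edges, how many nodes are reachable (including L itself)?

17

BFS from L visits: L, N, O, I, P, E, C, D, M, A, H, B, F, K, G, J, Q
Reachable nodes: 17 of 20 total.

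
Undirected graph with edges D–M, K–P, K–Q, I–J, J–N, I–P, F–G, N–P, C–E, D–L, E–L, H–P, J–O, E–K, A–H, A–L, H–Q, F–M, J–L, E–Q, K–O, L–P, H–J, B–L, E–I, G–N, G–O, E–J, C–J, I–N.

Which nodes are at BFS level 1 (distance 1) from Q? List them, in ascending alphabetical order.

E, H, K

Level 0: Q
Level 1: E, H, K
Level 2: A, C, I, J, L, O, P
Level 3: B, D, G, N
Level 4: F, M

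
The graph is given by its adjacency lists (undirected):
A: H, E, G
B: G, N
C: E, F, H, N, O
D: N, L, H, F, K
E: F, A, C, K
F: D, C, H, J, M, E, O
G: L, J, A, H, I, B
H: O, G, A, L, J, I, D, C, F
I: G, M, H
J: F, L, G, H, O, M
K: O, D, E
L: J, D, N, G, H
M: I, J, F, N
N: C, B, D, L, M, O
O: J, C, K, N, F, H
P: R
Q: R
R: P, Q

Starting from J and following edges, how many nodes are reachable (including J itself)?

BFS from J visits: J, F, G, H, L, M, O, C, D, E, A, B, I, N, K
Reachable nodes: 15 of 18 total.

15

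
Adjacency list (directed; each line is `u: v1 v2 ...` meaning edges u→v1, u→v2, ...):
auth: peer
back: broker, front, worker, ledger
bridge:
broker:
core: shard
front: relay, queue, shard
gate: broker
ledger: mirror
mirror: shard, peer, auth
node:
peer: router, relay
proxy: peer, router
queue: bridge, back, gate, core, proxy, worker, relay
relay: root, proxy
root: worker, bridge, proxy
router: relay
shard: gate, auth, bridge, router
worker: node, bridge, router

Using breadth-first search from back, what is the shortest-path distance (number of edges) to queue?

Level 0: back
Level 1: broker, front, ledger, worker
Level 2: bridge, mirror, node, queue, relay, router, shard
Level 3: auth, core, gate, peer, proxy, root
queue first appears at level 2.

2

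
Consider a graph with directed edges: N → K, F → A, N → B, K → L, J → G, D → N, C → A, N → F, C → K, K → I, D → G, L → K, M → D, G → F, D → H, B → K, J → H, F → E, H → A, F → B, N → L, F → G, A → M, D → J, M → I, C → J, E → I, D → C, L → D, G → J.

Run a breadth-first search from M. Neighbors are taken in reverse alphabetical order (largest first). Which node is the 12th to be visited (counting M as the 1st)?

Visit M; enqueue I, D → queue [I, D]
Visit I → queue [D]
Visit D; enqueue N, J, H, G, C → queue [N, J, H, G, C]
Visit N; enqueue L, K, F, B → queue [J, H, G, C, L, K, F, B]
Visit J → queue [H, G, C, L, K, F, B]
Visit H; enqueue A → queue [G, C, L, K, F, B, A]
Visit G → queue [C, L, K, F, B, A]
Visit C → queue [L, K, F, B, A]
Visit L → queue [K, F, B, A]
Visit K → queue [F, B, A]
Visit F; enqueue E → queue [B, A, E]
Visit B → queue [A, E]
Visit A → queue [E]
Visit E → queue []

Visit order: M, I, D, N, J, H, G, C, L, K, F, B, A, E

B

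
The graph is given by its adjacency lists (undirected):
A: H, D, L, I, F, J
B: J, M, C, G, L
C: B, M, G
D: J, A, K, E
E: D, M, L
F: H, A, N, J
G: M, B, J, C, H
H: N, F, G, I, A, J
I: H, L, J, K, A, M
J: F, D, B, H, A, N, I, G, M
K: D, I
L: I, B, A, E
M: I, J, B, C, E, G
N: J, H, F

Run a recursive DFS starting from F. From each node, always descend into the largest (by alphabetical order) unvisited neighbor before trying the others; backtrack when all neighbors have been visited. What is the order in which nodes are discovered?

Visit F
F → N
N → J
J → M
M → I
I → L
L → E
E → D
D → K
D → A
A → H
H → G
G → C
C → B

F, N, J, M, I, L, E, D, K, A, H, G, C, B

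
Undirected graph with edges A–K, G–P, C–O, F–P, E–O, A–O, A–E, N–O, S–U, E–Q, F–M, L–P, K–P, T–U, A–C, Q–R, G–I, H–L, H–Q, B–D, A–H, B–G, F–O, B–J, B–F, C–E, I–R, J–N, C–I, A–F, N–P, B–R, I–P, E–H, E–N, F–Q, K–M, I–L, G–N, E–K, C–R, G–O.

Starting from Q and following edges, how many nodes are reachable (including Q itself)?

18

BFS from Q visits: Q, E, F, H, R, A, C, K, N, O, B, M, P, L, I, G, J, D
Reachable nodes: 18 of 21 total.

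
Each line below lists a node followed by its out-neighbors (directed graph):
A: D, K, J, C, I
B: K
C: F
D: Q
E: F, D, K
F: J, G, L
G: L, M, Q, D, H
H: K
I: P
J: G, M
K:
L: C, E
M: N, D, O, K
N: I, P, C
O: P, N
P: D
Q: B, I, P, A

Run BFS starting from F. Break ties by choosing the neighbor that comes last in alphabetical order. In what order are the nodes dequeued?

Visit F; enqueue L, J, G → queue [L, J, G]
Visit L; enqueue E, C → queue [J, G, E, C]
Visit J; enqueue M → queue [G, E, C, M]
Visit G; enqueue Q, H, D → queue [E, C, M, Q, H, D]
Visit E; enqueue K → queue [C, M, Q, H, D, K]
Visit C → queue [M, Q, H, D, K]
Visit M; enqueue O, N → queue [Q, H, D, K, O, N]
Visit Q; enqueue P, I, B, A → queue [H, D, K, O, N, P, I, B, A]
Visit H → queue [D, K, O, N, P, I, B, A]
Visit D → queue [K, O, N, P, I, B, A]
Visit K → queue [O, N, P, I, B, A]
Visit O → queue [N, P, I, B, A]
Visit N → queue [P, I, B, A]
Visit P → queue [I, B, A]
Visit I → queue [B, A]
Visit B → queue [A]
Visit A → queue []

F L J G E C M Q H D K O N P I B A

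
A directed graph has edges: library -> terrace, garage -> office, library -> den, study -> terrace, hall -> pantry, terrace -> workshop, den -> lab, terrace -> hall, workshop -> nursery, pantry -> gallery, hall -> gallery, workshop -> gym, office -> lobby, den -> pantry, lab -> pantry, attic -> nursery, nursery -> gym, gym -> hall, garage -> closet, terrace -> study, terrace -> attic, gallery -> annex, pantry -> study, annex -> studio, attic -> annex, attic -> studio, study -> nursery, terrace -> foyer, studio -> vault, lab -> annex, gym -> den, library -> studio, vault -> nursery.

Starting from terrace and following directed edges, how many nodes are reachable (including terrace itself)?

15

BFS from terrace visits: terrace, workshop, study, hall, foyer, attic, nursery, gym, pantry, gallery, studio, annex, den, vault, lab
Reachable nodes: 15 of 20 total.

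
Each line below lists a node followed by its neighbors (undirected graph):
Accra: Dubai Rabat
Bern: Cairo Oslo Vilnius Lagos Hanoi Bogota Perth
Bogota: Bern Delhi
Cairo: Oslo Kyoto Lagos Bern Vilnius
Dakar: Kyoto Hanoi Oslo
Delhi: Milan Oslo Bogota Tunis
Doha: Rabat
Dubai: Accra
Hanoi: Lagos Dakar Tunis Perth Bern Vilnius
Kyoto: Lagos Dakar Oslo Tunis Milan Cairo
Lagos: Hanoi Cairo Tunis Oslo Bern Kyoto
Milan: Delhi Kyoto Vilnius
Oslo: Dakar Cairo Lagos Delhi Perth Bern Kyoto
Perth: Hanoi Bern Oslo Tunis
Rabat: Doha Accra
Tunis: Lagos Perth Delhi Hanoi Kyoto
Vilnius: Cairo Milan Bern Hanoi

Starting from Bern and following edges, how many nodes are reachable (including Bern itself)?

BFS from Bern visits: Bern, Cairo, Oslo, Vilnius, Lagos, Hanoi, Bogota, Perth, Kyoto, Dakar, Delhi, Milan, Tunis
Reachable nodes: 13 of 17 total.

13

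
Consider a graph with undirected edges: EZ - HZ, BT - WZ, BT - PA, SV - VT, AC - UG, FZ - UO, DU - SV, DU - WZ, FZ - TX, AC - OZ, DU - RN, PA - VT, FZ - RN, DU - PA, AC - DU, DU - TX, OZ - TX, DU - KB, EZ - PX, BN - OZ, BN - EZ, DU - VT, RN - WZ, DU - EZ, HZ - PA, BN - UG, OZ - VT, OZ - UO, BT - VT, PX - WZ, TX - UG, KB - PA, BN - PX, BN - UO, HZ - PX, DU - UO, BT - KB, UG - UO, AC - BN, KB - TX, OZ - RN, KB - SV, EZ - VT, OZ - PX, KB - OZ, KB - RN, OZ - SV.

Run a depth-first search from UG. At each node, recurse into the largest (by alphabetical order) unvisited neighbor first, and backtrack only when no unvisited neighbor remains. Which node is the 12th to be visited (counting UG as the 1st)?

Visit UG
UG → UO
UO → OZ
OZ → VT
VT → SV
SV → KB
KB → TX
TX → FZ
FZ → RN
RN → WZ
WZ → PX
PX → HZ
HZ → PA
PA → DU
DU → EZ
EZ → BN
BN → AC
PA → BT

Visit order: UG, UO, OZ, VT, SV, KB, TX, FZ, RN, WZ, PX, HZ, PA, DU, EZ, BN, AC, BT

HZ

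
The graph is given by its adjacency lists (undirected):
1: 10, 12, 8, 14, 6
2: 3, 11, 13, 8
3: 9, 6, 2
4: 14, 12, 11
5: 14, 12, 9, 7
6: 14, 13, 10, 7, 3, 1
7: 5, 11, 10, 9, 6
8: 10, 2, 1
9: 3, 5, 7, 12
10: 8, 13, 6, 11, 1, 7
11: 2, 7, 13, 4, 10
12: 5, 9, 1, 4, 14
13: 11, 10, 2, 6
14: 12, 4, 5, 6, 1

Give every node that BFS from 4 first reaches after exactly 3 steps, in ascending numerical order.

3, 8

Level 0: 4
Level 1: 11, 12, 14
Level 2: 1, 2, 5, 6, 7, 9, 10, 13
Level 3: 3, 8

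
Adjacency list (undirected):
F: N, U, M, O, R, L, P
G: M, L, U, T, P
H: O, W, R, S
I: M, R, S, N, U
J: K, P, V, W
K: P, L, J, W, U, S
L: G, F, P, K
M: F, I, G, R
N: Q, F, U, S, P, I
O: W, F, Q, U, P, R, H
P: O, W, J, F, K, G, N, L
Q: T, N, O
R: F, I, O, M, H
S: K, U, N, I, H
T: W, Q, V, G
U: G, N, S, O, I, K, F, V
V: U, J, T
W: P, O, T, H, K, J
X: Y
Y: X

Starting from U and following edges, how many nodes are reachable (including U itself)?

BFS from U visits: U, G, N, S, O, I, K, F, V, M, L, T, P, Q, H, W, R, J
Reachable nodes: 18 of 20 total.

18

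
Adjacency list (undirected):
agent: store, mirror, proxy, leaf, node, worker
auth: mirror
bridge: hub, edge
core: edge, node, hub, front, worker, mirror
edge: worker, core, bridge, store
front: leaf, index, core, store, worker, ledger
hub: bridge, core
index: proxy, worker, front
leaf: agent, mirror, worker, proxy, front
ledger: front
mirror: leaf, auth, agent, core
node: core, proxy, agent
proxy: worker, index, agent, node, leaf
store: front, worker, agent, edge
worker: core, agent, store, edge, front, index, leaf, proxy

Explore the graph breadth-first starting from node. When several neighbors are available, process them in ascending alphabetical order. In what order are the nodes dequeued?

Visit node; enqueue agent, core, proxy → queue [agent, core, proxy]
Visit agent; enqueue leaf, mirror, store, worker → queue [core, proxy, leaf, mirror, store, worker]
Visit core; enqueue edge, front, hub → queue [proxy, leaf, mirror, store, worker, edge, front, hub]
Visit proxy; enqueue index → queue [leaf, mirror, store, worker, edge, front, hub, index]
Visit leaf → queue [mirror, store, worker, edge, front, hub, index]
Visit mirror; enqueue auth → queue [store, worker, edge, front, hub, index, auth]
Visit store → queue [worker, edge, front, hub, index, auth]
Visit worker → queue [edge, front, hub, index, auth]
Visit edge; enqueue bridge → queue [front, hub, index, auth, bridge]
Visit front; enqueue ledger → queue [hub, index, auth, bridge, ledger]
Visit hub → queue [index, auth, bridge, ledger]
Visit index → queue [auth, bridge, ledger]
Visit auth → queue [bridge, ledger]
Visit bridge → queue [ledger]
Visit ledger → queue []

node agent core proxy leaf mirror store worker edge front hub index auth bridge ledger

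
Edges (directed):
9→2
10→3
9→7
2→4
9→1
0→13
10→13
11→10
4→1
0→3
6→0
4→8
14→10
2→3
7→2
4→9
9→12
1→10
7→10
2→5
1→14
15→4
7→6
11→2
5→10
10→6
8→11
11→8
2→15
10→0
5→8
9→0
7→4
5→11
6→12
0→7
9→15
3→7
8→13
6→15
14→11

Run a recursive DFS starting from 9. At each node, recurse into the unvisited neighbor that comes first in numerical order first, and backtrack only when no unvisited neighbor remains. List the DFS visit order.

Visit 9
9 → 0
0 → 3
3 → 7
7 → 2
2 → 4
4 → 1
1 → 10
10 → 6
6 → 12
6 → 15
10 → 13
1 → 14
14 → 11
11 → 8
2 → 5

9, 0, 3, 7, 2, 4, 1, 10, 6, 12, 15, 13, 14, 11, 8, 5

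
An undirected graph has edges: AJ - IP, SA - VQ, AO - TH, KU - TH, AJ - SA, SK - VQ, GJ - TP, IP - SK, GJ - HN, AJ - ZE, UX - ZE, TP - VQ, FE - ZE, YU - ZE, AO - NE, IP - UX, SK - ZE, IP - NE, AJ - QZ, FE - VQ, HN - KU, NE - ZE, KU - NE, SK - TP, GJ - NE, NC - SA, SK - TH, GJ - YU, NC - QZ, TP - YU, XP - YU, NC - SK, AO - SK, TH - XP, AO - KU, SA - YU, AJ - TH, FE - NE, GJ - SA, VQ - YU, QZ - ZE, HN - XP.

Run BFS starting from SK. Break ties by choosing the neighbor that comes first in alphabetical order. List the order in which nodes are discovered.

SK AO IP NC TH TP VQ ZE KU NE AJ UX QZ SA XP GJ YU FE HN

Visit SK; enqueue AO, IP, NC, TH, TP, VQ, ZE → queue [AO, IP, NC, TH, TP, VQ, ZE]
Visit AO; enqueue KU, NE → queue [IP, NC, TH, TP, VQ, ZE, KU, NE]
Visit IP; enqueue AJ, UX → queue [NC, TH, TP, VQ, ZE, KU, NE, AJ, UX]
Visit NC; enqueue QZ, SA → queue [TH, TP, VQ, ZE, KU, NE, AJ, UX, QZ, SA]
Visit TH; enqueue XP → queue [TP, VQ, ZE, KU, NE, AJ, UX, QZ, SA, XP]
Visit TP; enqueue GJ, YU → queue [VQ, ZE, KU, NE, AJ, UX, QZ, SA, XP, GJ, YU]
Visit VQ; enqueue FE → queue [ZE, KU, NE, AJ, UX, QZ, SA, XP, GJ, YU, FE]
Visit ZE → queue [KU, NE, AJ, UX, QZ, SA, XP, GJ, YU, FE]
Visit KU; enqueue HN → queue [NE, AJ, UX, QZ, SA, XP, GJ, YU, FE, HN]
Visit NE → queue [AJ, UX, QZ, SA, XP, GJ, YU, FE, HN]
Visit AJ → queue [UX, QZ, SA, XP, GJ, YU, FE, HN]
Visit UX → queue [QZ, SA, XP, GJ, YU, FE, HN]
Visit QZ → queue [SA, XP, GJ, YU, FE, HN]
Visit SA → queue [XP, GJ, YU, FE, HN]
Visit XP → queue [GJ, YU, FE, HN]
Visit GJ → queue [YU, FE, HN]
Visit YU → queue [FE, HN]
Visit FE → queue [HN]
Visit HN → queue []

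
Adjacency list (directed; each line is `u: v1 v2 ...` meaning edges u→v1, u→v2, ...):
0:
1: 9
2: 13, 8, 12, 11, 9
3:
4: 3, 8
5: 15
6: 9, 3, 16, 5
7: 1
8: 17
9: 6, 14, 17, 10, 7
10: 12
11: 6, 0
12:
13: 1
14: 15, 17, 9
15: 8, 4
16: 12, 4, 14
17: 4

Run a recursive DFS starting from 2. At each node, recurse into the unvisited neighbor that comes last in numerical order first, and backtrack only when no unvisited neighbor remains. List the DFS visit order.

2 -> 13 -> 1 -> 9 -> 17 -> 4 -> 8 -> 3 -> 14 -> 15 -> 10 -> 12 -> 7 -> 6 -> 16 -> 5 -> 11 -> 0

Visit 2
2 → 13
13 → 1
1 → 9
9 → 17
17 → 4
4 → 8
4 → 3
9 → 14
14 → 15
9 → 10
10 → 12
9 → 7
9 → 6
6 → 16
6 → 5
2 → 11
11 → 0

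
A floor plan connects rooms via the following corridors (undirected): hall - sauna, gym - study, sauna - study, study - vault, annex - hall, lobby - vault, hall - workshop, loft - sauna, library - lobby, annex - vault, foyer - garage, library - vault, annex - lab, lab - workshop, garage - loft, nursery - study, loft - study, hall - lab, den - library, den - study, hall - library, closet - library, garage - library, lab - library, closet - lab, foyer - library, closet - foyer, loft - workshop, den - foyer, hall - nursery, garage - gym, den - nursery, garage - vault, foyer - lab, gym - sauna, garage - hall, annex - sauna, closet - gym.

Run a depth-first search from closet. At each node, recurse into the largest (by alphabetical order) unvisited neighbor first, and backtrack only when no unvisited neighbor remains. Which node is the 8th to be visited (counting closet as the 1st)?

Visit closet
closet → library
library → vault
vault → study
study → sauna
sauna → loft
loft → workshop
workshop → lab
lab → hall
hall → nursery
nursery → den
den → foyer
foyer → garage
garage → gym
hall → annex
vault → lobby

Visit order: closet, library, vault, study, sauna, loft, workshop, lab, hall, nursery, den, foyer, garage, gym, annex, lobby

lab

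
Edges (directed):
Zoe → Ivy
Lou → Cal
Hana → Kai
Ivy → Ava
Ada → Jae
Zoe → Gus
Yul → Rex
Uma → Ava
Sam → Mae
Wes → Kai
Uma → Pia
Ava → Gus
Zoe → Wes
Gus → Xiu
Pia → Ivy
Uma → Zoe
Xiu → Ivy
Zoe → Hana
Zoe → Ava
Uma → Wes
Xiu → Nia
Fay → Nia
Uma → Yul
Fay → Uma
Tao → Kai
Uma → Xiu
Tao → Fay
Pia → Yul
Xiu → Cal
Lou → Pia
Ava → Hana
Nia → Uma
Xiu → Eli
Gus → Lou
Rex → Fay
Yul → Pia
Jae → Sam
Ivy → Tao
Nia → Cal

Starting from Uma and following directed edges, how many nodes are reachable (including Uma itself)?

BFS from Uma visits: Uma, Zoe, Yul, Xiu, Wes, Pia, Ava, Ivy, Hana, Gus, Rex, Nia, Eli, Cal, Kai, Tao, Lou, Fay
Reachable nodes: 18 of 22 total.

18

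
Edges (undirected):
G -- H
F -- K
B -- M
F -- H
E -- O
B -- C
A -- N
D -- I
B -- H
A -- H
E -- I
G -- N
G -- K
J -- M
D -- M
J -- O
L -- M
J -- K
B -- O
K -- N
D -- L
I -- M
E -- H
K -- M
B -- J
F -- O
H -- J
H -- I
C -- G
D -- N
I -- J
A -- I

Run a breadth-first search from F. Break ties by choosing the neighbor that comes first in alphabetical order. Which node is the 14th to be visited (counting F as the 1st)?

Visit F; enqueue H, K, O → queue [H, K, O]
Visit H; enqueue A, B, E, G, I, J → queue [K, O, A, B, E, G, I, J]
Visit K; enqueue M, N → queue [O, A, B, E, G, I, J, M, N]
Visit O → queue [A, B, E, G, I, J, M, N]
Visit A → queue [B, E, G, I, J, M, N]
Visit B; enqueue C → queue [E, G, I, J, M, N, C]
Visit E → queue [G, I, J, M, N, C]
Visit G → queue [I, J, M, N, C]
Visit I; enqueue D → queue [J, M, N, C, D]
Visit J → queue [M, N, C, D]
Visit M; enqueue L → queue [N, C, D, L]
Visit N → queue [C, D, L]
Visit C → queue [D, L]
Visit D → queue [L]
Visit L → queue []

Visit order: F, H, K, O, A, B, E, G, I, J, M, N, C, D, L

D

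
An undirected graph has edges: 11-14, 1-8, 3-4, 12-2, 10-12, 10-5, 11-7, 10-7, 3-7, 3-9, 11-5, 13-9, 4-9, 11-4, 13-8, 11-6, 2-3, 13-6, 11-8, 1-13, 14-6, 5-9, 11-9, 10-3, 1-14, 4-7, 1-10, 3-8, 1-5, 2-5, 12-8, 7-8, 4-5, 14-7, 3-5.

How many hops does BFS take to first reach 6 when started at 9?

Level 0: 9
Level 1: 3, 4, 5, 11, 13
Level 2: 1, 2, 6, 7, 8, 10, 14
Level 3: 12
6 first appears at level 2.

2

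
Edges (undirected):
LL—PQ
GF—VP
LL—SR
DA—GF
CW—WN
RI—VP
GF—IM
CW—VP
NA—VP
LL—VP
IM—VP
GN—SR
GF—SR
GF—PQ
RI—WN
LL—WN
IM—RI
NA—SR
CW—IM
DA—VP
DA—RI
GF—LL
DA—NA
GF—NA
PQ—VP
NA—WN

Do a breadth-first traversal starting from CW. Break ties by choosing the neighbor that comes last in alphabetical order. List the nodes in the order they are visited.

Visit CW; enqueue WN, VP, IM → queue [WN, VP, IM]
Visit WN; enqueue RI, NA, LL → queue [VP, IM, RI, NA, LL]
Visit VP; enqueue PQ, GF, DA → queue [IM, RI, NA, LL, PQ, GF, DA]
Visit IM → queue [RI, NA, LL, PQ, GF, DA]
Visit RI → queue [NA, LL, PQ, GF, DA]
Visit NA; enqueue SR → queue [LL, PQ, GF, DA, SR]
Visit LL → queue [PQ, GF, DA, SR]
Visit PQ → queue [GF, DA, SR]
Visit GF → queue [DA, SR]
Visit DA → queue [SR]
Visit SR; enqueue GN → queue [GN]
Visit GN → queue []

CW WN VP IM RI NA LL PQ GF DA SR GN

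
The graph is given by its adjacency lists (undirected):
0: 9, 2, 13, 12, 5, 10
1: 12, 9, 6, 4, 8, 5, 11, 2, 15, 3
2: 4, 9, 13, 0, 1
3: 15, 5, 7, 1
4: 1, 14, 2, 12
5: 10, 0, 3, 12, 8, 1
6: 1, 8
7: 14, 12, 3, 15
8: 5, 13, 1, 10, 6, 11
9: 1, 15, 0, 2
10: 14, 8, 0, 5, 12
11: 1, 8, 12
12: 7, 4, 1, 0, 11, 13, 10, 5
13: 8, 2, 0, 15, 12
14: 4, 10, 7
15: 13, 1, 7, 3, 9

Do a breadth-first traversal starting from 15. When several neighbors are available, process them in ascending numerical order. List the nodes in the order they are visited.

15, 1, 3, 7, 9, 13, 2, 4, 5, 6, 8, 11, 12, 14, 0, 10

Visit 15; enqueue 1, 3, 7, 9, 13 → queue [1, 3, 7, 9, 13]
Visit 1; enqueue 2, 4, 5, 6, 8, 11, 12 → queue [3, 7, 9, 13, 2, 4, 5, 6, 8, 11, 12]
Visit 3 → queue [7, 9, 13, 2, 4, 5, 6, 8, 11, 12]
Visit 7; enqueue 14 → queue [9, 13, 2, 4, 5, 6, 8, 11, 12, 14]
Visit 9; enqueue 0 → queue [13, 2, 4, 5, 6, 8, 11, 12, 14, 0]
Visit 13 → queue [2, 4, 5, 6, 8, 11, 12, 14, 0]
Visit 2 → queue [4, 5, 6, 8, 11, 12, 14, 0]
Visit 4 → queue [5, 6, 8, 11, 12, 14, 0]
Visit 5; enqueue 10 → queue [6, 8, 11, 12, 14, 0, 10]
Visit 6 → queue [8, 11, 12, 14, 0, 10]
Visit 8 → queue [11, 12, 14, 0, 10]
Visit 11 → queue [12, 14, 0, 10]
Visit 12 → queue [14, 0, 10]
Visit 14 → queue [0, 10]
Visit 0 → queue [10]
Visit 10 → queue []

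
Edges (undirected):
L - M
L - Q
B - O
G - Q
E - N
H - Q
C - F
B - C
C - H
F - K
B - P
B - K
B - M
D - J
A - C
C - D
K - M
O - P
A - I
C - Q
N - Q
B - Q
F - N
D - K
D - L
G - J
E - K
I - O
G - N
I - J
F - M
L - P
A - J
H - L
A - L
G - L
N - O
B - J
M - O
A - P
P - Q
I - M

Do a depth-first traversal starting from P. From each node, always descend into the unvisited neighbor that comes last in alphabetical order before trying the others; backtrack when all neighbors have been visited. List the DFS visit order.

Visit P
P → Q
Q → N
N → O
O → M
M → L
L → H
H → C
C → F
F → K
K → E
K → D
D → J
J → I
I → A
J → G
J → B

P, Q, N, O, M, L, H, C, F, K, E, D, J, I, A, G, B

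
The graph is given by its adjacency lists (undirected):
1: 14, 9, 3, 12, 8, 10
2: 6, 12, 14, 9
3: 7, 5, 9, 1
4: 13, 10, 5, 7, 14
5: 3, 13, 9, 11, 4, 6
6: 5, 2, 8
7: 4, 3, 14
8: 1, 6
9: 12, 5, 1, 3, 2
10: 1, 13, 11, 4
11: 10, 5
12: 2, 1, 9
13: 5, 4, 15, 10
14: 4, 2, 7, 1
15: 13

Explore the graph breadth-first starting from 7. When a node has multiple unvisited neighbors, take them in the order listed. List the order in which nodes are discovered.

7, 4, 3, 14, 13, 10, 5, 9, 1, 2, 15, 11, 6, 12, 8

Visit 7; enqueue 4, 3, 14 → queue [4, 3, 14]
Visit 4; enqueue 13, 10, 5 → queue [3, 14, 13, 10, 5]
Visit 3; enqueue 9, 1 → queue [14, 13, 10, 5, 9, 1]
Visit 14; enqueue 2 → queue [13, 10, 5, 9, 1, 2]
Visit 13; enqueue 15 → queue [10, 5, 9, 1, 2, 15]
Visit 10; enqueue 11 → queue [5, 9, 1, 2, 15, 11]
Visit 5; enqueue 6 → queue [9, 1, 2, 15, 11, 6]
Visit 9; enqueue 12 → queue [1, 2, 15, 11, 6, 12]
Visit 1; enqueue 8 → queue [2, 15, 11, 6, 12, 8]
Visit 2 → queue [15, 11, 6, 12, 8]
Visit 15 → queue [11, 6, 12, 8]
Visit 11 → queue [6, 12, 8]
Visit 6 → queue [12, 8]
Visit 12 → queue [8]
Visit 8 → queue []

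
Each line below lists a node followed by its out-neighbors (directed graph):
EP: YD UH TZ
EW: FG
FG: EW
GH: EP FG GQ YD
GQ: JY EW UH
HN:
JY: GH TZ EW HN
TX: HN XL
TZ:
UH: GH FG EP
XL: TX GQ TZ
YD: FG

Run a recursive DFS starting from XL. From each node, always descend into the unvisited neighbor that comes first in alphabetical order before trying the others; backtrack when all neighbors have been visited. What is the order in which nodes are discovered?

Visit XL
XL → GQ
GQ → EW
EW → FG
GQ → JY
JY → GH
GH → EP
EP → TZ
EP → UH
EP → YD
JY → HN
XL → TX

XL, GQ, EW, FG, JY, GH, EP, TZ, UH, YD, HN, TX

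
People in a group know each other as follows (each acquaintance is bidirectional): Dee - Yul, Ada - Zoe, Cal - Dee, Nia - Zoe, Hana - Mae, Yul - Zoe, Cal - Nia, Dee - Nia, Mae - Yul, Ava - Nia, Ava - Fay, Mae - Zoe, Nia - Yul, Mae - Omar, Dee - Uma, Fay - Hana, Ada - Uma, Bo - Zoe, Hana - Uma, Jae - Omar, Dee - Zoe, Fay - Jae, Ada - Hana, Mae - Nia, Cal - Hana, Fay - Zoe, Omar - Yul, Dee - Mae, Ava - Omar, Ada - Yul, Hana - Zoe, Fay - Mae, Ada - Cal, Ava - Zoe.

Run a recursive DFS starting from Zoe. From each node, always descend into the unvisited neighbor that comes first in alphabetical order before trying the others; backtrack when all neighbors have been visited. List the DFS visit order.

Visit Zoe
Zoe → Ada
Ada → Cal
Cal → Dee
Dee → Mae
Mae → Fay
Fay → Ava
Ava → Nia
Nia → Yul
Yul → Omar
Omar → Jae
Fay → Hana
Hana → Uma
Zoe → Bo

Zoe Ada Cal Dee Mae Fay Ava Nia Yul Omar Jae Hana Uma Bo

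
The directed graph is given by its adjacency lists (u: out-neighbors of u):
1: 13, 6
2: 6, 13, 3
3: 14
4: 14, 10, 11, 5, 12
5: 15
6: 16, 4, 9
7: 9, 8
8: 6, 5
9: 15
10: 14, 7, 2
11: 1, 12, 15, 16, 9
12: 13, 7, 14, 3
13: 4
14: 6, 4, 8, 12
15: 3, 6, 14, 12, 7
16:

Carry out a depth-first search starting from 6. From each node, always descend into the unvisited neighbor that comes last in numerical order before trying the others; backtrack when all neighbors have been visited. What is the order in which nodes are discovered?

Visit 6
6 → 16
6 → 9
9 → 15
15 → 14
14 → 12
12 → 13
13 → 4
4 → 11
11 → 1
4 → 10
10 → 7
7 → 8
8 → 5
10 → 2
2 → 3

6, 16, 9, 15, 14, 12, 13, 4, 11, 1, 10, 7, 8, 5, 2, 3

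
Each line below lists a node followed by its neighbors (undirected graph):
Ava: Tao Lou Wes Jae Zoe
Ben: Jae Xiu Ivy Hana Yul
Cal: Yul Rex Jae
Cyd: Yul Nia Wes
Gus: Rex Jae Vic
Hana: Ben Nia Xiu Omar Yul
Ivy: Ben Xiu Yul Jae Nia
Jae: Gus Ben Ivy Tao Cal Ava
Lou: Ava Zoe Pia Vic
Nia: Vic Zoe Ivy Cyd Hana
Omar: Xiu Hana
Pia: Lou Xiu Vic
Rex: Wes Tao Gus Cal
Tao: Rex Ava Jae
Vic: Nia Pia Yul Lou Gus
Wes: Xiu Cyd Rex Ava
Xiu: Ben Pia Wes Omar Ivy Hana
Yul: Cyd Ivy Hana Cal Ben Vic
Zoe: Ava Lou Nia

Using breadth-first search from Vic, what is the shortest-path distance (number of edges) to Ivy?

Level 0: Vic
Level 1: Gus, Lou, Nia, Pia, Yul
Level 2: Ava, Ben, Cal, Cyd, Hana, Ivy, Jae, Rex, Xiu, Zoe
Level 3: Omar, Tao, Wes
Ivy first appears at level 2.

2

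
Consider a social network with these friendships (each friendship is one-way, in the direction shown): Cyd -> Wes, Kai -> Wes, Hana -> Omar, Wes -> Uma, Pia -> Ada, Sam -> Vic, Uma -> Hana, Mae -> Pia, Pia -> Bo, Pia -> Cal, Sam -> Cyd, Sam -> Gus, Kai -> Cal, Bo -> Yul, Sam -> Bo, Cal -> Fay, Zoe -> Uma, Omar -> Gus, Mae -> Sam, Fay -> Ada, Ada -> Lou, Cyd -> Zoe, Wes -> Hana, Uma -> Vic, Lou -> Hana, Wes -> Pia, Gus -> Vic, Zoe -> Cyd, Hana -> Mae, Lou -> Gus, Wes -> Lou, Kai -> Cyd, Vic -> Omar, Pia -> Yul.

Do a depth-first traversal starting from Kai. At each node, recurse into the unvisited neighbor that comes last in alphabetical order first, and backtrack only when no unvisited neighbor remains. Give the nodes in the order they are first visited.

Kai -> Wes -> Uma -> Vic -> Omar -> Gus -> Hana -> Mae -> Sam -> Cyd -> Zoe -> Bo -> Yul -> Pia -> Cal -> Fay -> Ada -> Lou

Visit Kai
Kai → Wes
Wes → Uma
Uma → Vic
Vic → Omar
Omar → Gus
Uma → Hana
Hana → Mae
Mae → Sam
Sam → Cyd
Cyd → Zoe
Sam → Bo
Bo → Yul
Mae → Pia
Pia → Cal
Cal → Fay
Fay → Ada
Ada → Lou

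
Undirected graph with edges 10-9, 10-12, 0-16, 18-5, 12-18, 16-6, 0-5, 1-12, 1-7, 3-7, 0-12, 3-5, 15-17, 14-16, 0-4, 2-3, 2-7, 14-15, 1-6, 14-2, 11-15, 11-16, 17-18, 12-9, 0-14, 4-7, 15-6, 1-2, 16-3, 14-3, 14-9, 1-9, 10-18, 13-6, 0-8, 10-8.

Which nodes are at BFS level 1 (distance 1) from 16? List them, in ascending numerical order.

Level 0: 16
Level 1: 0, 3, 6, 11, 14
Level 2: 1, 2, 4, 5, 7, 8, 9, 12, 13, 15
Level 3: 10, 17, 18

0, 3, 6, 11, 14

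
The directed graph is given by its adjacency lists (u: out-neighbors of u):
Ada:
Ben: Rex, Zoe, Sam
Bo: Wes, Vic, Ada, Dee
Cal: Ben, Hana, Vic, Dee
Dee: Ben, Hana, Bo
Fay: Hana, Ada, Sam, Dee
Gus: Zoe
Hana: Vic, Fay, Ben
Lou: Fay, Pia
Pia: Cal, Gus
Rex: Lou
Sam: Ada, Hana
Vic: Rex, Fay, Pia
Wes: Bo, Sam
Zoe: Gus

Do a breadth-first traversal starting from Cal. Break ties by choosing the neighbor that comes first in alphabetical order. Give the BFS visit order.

Cal → Ben → Dee → Hana → Vic → Rex → Sam → Zoe → Bo → Fay → Pia → Lou → Ada → Gus → Wes

Visit Cal; enqueue Ben, Dee, Hana, Vic → queue [Ben, Dee, Hana, Vic]
Visit Ben; enqueue Rex, Sam, Zoe → queue [Dee, Hana, Vic, Rex, Sam, Zoe]
Visit Dee; enqueue Bo → queue [Hana, Vic, Rex, Sam, Zoe, Bo]
Visit Hana; enqueue Fay → queue [Vic, Rex, Sam, Zoe, Bo, Fay]
Visit Vic; enqueue Pia → queue [Rex, Sam, Zoe, Bo, Fay, Pia]
Visit Rex; enqueue Lou → queue [Sam, Zoe, Bo, Fay, Pia, Lou]
Visit Sam; enqueue Ada → queue [Zoe, Bo, Fay, Pia, Lou, Ada]
Visit Zoe; enqueue Gus → queue [Bo, Fay, Pia, Lou, Ada, Gus]
Visit Bo; enqueue Wes → queue [Fay, Pia, Lou, Ada, Gus, Wes]
Visit Fay → queue [Pia, Lou, Ada, Gus, Wes]
Visit Pia → queue [Lou, Ada, Gus, Wes]
Visit Lou → queue [Ada, Gus, Wes]
Visit Ada → queue [Gus, Wes]
Visit Gus → queue [Wes]
Visit Wes → queue []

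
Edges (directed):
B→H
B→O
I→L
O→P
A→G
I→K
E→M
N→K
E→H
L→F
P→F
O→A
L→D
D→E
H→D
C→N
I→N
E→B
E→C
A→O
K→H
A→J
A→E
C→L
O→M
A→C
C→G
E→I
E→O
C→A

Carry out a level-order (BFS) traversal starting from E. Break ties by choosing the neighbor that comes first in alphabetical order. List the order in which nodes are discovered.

E → B → C → H → I → M → O → A → G → L → N → D → K → P → J → F

Visit E; enqueue B, C, H, I, M, O → queue [B, C, H, I, M, O]
Visit B → queue [C, H, I, M, O]
Visit C; enqueue A, G, L, N → queue [H, I, M, O, A, G, L, N]
Visit H; enqueue D → queue [I, M, O, A, G, L, N, D]
Visit I; enqueue K → queue [M, O, A, G, L, N, D, K]
Visit M → queue [O, A, G, L, N, D, K]
Visit O; enqueue P → queue [A, G, L, N, D, K, P]
Visit A; enqueue J → queue [G, L, N, D, K, P, J]
Visit G → queue [L, N, D, K, P, J]
Visit L; enqueue F → queue [N, D, K, P, J, F]
Visit N → queue [D, K, P, J, F]
Visit D → queue [K, P, J, F]
Visit K → queue [P, J, F]
Visit P → queue [J, F]
Visit J → queue [F]
Visit F → queue []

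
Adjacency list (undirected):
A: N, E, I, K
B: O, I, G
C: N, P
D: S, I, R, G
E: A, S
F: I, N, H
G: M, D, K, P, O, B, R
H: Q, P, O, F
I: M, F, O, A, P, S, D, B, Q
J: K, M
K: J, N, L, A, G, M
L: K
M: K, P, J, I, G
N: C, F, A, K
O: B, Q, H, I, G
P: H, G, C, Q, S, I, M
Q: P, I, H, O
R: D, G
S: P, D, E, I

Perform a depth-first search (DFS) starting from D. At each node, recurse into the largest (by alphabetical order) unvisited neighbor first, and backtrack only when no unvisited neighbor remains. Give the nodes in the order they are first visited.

D → S → P → Q → O → I → M → K → N → F → H → C → A → E → L → J → G → R → B

Visit D
D → S
S → P
P → Q
Q → O
O → I
I → M
M → K
K → N
N → F
F → H
N → C
N → A
A → E
K → L
K → J
K → G
G → R
G → B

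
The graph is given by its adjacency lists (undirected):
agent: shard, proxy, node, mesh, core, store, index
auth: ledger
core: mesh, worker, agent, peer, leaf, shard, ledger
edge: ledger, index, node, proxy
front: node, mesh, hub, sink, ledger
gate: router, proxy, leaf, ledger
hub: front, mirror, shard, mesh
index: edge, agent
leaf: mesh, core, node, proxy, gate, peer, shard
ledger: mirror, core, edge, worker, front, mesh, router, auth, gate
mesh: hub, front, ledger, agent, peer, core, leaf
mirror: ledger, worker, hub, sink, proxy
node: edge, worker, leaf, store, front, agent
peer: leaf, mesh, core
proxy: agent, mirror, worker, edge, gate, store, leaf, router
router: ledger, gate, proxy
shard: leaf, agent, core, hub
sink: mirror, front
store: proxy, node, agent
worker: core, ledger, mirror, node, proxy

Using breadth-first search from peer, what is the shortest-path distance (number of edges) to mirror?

3

Level 0: peer
Level 1: core, leaf, mesh
Level 2: agent, front, gate, hub, ledger, node, proxy, shard, worker
Level 3: auth, edge, index, mirror, router, sink, store
mirror first appears at level 3.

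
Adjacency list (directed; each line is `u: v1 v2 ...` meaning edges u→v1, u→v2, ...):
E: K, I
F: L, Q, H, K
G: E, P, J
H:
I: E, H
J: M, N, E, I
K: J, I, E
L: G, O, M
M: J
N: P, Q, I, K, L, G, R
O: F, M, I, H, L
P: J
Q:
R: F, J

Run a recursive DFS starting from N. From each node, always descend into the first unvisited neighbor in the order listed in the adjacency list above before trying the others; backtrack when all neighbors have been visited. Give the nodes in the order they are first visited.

N → P → J → M → E → K → I → H → Q → L → G → O → F → R

Visit N
N → P
P → J
J → M
J → E
E → K
K → I
I → H
N → Q
N → L
L → G
L → O
O → F
N → R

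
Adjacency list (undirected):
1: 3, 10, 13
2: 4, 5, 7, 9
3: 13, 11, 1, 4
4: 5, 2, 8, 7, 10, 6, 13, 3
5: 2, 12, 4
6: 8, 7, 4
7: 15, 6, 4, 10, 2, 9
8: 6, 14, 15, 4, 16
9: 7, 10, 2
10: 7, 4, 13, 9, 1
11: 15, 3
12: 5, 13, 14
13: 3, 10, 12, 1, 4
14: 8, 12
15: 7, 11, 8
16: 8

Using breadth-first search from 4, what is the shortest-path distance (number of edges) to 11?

Level 0: 4
Level 1: 2, 3, 5, 6, 7, 8, 10, 13
Level 2: 1, 9, 11, 12, 14, 15, 16
11 first appears at level 2.

2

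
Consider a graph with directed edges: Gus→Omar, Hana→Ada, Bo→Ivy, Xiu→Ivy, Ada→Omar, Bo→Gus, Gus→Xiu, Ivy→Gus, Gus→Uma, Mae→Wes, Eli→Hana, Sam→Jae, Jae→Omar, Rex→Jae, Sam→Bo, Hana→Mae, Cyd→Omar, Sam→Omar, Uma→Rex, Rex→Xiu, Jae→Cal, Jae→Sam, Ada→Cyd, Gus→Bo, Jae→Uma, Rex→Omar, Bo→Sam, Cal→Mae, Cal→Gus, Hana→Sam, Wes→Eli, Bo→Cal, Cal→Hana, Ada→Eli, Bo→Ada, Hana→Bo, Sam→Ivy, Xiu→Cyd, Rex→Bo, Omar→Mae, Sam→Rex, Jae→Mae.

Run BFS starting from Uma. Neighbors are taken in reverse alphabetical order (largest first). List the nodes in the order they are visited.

Uma -> Rex -> Xiu -> Omar -> Jae -> Bo -> Ivy -> Cyd -> Mae -> Sam -> Cal -> Gus -> Ada -> Wes -> Hana -> Eli

Visit Uma; enqueue Rex → queue [Rex]
Visit Rex; enqueue Xiu, Omar, Jae, Bo → queue [Xiu, Omar, Jae, Bo]
Visit Xiu; enqueue Ivy, Cyd → queue [Omar, Jae, Bo, Ivy, Cyd]
Visit Omar; enqueue Mae → queue [Jae, Bo, Ivy, Cyd, Mae]
Visit Jae; enqueue Sam, Cal → queue [Bo, Ivy, Cyd, Mae, Sam, Cal]
Visit Bo; enqueue Gus, Ada → queue [Ivy, Cyd, Mae, Sam, Cal, Gus, Ada]
Visit Ivy → queue [Cyd, Mae, Sam, Cal, Gus, Ada]
Visit Cyd → queue [Mae, Sam, Cal, Gus, Ada]
Visit Mae; enqueue Wes → queue [Sam, Cal, Gus, Ada, Wes]
Visit Sam → queue [Cal, Gus, Ada, Wes]
Visit Cal; enqueue Hana → queue [Gus, Ada, Wes, Hana]
Visit Gus → queue [Ada, Wes, Hana]
Visit Ada; enqueue Eli → queue [Wes, Hana, Eli]
Visit Wes → queue [Hana, Eli]
Visit Hana → queue [Eli]
Visit Eli → queue []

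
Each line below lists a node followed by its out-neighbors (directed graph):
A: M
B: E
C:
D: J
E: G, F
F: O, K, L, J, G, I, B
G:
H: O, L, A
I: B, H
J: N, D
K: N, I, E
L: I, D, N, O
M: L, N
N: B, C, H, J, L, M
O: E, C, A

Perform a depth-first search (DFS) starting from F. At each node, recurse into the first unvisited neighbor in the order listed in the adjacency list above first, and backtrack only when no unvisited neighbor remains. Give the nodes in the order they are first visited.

F -> O -> E -> G -> C -> A -> M -> L -> I -> B -> H -> D -> J -> N -> K

Visit F
F → O
O → E
E → G
O → C
O → A
A → M
M → L
L → I
I → B
I → H
L → D
D → J
J → N
F → K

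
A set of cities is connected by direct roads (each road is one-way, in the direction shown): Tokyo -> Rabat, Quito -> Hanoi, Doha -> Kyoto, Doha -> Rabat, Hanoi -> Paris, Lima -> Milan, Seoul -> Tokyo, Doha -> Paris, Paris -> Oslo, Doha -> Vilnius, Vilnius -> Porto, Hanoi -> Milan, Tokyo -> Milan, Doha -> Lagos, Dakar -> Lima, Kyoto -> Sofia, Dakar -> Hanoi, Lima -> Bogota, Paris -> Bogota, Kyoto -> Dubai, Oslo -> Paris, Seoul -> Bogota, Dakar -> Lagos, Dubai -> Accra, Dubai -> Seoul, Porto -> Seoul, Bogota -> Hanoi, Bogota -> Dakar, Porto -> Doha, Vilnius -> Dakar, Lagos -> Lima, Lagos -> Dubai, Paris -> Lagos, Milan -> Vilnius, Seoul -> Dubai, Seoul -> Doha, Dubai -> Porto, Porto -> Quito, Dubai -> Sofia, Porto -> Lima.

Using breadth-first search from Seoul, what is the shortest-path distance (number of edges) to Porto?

Level 0: Seoul
Level 1: Bogota, Doha, Dubai, Tokyo
Level 2: Accra, Dakar, Hanoi, Kyoto, Lagos, Milan, Paris, Porto, Rabat, Sofia, Vilnius
Level 3: Lima, Oslo, Quito
Porto first appears at level 2.

2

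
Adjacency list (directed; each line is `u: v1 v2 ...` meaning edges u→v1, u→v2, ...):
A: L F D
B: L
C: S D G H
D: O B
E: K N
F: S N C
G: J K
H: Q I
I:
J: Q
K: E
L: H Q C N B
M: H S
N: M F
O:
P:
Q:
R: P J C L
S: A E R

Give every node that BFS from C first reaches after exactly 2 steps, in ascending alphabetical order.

A, B, E, I, J, K, O, Q, R

Level 0: C
Level 1: D, G, H, S
Level 2: A, B, E, I, J, K, O, Q, R
Level 3: F, L, N, P
Level 4: M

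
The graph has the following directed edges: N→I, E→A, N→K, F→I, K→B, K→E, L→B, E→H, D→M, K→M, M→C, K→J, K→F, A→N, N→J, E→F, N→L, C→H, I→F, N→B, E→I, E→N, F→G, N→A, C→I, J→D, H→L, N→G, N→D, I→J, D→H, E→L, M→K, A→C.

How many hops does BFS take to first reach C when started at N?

Level 0: N
Level 1: A, B, D, G, I, J, K, L
Level 2: C, E, F, H, M
C first appears at level 2.

2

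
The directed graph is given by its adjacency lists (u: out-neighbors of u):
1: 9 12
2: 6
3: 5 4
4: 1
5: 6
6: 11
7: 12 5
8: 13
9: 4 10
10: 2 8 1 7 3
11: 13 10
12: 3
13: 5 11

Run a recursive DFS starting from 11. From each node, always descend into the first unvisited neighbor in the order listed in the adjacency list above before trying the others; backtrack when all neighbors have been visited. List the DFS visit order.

11, 13, 5, 6, 10, 2, 8, 1, 9, 4, 12, 3, 7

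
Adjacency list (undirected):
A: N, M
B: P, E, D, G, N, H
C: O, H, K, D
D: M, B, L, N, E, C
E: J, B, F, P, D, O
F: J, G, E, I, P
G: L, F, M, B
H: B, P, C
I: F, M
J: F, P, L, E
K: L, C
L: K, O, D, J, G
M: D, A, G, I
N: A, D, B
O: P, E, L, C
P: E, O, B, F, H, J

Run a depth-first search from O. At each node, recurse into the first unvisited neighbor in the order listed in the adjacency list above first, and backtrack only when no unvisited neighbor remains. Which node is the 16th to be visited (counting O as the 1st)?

Visit O
O → P
P → E
E → J
J → F
F → G
G → L
L → K
K → C
C → H
H → B
B → D
D → M
M → A
A → N
M → I

Visit order: O, P, E, J, F, G, L, K, C, H, B, D, M, A, N, I

I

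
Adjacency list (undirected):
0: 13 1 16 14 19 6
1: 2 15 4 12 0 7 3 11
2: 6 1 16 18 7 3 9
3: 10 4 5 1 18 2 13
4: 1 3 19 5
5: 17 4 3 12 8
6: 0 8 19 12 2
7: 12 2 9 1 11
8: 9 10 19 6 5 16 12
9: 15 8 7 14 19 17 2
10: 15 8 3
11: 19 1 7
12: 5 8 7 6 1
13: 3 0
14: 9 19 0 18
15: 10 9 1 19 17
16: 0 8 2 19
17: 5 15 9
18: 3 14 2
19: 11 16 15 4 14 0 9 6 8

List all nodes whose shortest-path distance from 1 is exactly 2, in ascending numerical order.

5, 6, 8, 9, 10, 13, 14, 16, 17, 18, 19

Level 0: 1
Level 1: 0, 2, 3, 4, 7, 11, 12, 15
Level 2: 5, 6, 8, 9, 10, 13, 14, 16, 17, 18, 19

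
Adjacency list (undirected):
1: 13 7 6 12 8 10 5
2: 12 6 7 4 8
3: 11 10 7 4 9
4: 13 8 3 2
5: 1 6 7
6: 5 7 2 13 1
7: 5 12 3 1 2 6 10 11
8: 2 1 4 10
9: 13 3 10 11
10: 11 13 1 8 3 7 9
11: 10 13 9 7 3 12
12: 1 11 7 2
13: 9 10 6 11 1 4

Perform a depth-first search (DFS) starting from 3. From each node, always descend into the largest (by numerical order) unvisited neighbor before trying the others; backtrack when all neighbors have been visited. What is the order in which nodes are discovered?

Visit 3
3 → 11
11 → 13
13 → 10
10 → 9
10 → 8
8 → 4
4 → 2
2 → 12
12 → 7
7 → 6
6 → 5
5 → 1

3, 11, 13, 10, 9, 8, 4, 2, 12, 7, 6, 5, 1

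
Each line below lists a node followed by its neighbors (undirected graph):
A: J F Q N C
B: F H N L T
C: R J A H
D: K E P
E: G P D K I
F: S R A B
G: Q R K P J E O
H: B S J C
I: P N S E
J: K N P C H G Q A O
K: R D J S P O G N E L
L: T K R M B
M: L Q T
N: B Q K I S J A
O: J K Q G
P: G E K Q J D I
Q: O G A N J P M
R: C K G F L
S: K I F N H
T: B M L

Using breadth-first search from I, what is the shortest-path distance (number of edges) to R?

Level 0: I
Level 1: E, N, P, S
Level 2: A, B, D, F, G, H, J, K, Q
Level 3: C, L, M, O, R, T
R first appears at level 3.

3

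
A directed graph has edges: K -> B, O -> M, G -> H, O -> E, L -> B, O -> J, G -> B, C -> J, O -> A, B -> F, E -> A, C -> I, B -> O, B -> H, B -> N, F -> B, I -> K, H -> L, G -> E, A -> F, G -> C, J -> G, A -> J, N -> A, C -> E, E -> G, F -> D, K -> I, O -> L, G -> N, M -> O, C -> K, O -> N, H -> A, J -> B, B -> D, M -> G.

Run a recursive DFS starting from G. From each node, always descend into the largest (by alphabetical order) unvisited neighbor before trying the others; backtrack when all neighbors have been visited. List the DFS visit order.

Visit G
G → N
N → A
A → J
J → B
B → O
O → M
O → L
O → E
B → H
B → F
F → D
G → C
C → K
K → I

G N A J B O M L E H F D C K I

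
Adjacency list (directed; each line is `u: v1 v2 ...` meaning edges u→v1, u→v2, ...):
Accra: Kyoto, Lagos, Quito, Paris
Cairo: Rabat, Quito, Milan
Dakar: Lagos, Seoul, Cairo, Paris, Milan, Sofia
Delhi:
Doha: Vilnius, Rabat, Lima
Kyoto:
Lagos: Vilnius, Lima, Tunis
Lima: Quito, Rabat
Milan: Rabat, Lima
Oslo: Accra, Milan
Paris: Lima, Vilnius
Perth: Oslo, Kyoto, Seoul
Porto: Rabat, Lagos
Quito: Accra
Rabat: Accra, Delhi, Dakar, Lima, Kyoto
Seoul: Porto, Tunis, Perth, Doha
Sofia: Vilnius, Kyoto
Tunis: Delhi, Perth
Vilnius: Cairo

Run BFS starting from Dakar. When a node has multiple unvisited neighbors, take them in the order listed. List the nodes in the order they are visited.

Dakar, Lagos, Seoul, Cairo, Paris, Milan, Sofia, Vilnius, Lima, Tunis, Porto, Perth, Doha, Rabat, Quito, Kyoto, Delhi, Oslo, Accra

Visit Dakar; enqueue Lagos, Seoul, Cairo, Paris, Milan, Sofia → queue [Lagos, Seoul, Cairo, Paris, Milan, Sofia]
Visit Lagos; enqueue Vilnius, Lima, Tunis → queue [Seoul, Cairo, Paris, Milan, Sofia, Vilnius, Lima, Tunis]
Visit Seoul; enqueue Porto, Perth, Doha → queue [Cairo, Paris, Milan, Sofia, Vilnius, Lima, Tunis, Porto, Perth, Doha]
Visit Cairo; enqueue Rabat, Quito → queue [Paris, Milan, Sofia, Vilnius, Lima, Tunis, Porto, Perth, Doha, Rabat, Quito]
Visit Paris → queue [Milan, Sofia, Vilnius, Lima, Tunis, Porto, Perth, Doha, Rabat, Quito]
Visit Milan → queue [Sofia, Vilnius, Lima, Tunis, Porto, Perth, Doha, Rabat, Quito]
Visit Sofia; enqueue Kyoto → queue [Vilnius, Lima, Tunis, Porto, Perth, Doha, Rabat, Quito, Kyoto]
Visit Vilnius → queue [Lima, Tunis, Porto, Perth, Doha, Rabat, Quito, Kyoto]
Visit Lima → queue [Tunis, Porto, Perth, Doha, Rabat, Quito, Kyoto]
Visit Tunis; enqueue Delhi → queue [Porto, Perth, Doha, Rabat, Quito, Kyoto, Delhi]
Visit Porto → queue [Perth, Doha, Rabat, Quito, Kyoto, Delhi]
Visit Perth; enqueue Oslo → queue [Doha, Rabat, Quito, Kyoto, Delhi, Oslo]
Visit Doha → queue [Rabat, Quito, Kyoto, Delhi, Oslo]
Visit Rabat; enqueue Accra → queue [Quito, Kyoto, Delhi, Oslo, Accra]
Visit Quito → queue [Kyoto, Delhi, Oslo, Accra]
Visit Kyoto → queue [Delhi, Oslo, Accra]
Visit Delhi → queue [Oslo, Accra]
Visit Oslo → queue [Accra]
Visit Accra → queue []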